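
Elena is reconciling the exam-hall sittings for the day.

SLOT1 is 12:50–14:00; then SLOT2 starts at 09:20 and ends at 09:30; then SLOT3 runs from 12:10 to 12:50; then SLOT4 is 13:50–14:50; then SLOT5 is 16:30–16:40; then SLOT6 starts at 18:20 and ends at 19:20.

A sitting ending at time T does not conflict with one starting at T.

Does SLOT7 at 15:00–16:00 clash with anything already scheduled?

SLOT2: ends 09:30 at or before SLOT7 starts 15:00 → clear.
SLOT3: ends 12:50 at or before SLOT7 starts 15:00 → clear.
SLOT1: ends 14:00 at or before SLOT7 starts 15:00 → clear.
SLOT4: ends 14:50 at or before SLOT7 starts 15:00 → clear.
SLOT5: starts 16:30 at or after SLOT7 ends 16:00 → clear.
SLOT6: starts 18:20 at or after SLOT7 ends 16:00 → clear.

No — it doesn't clash with anything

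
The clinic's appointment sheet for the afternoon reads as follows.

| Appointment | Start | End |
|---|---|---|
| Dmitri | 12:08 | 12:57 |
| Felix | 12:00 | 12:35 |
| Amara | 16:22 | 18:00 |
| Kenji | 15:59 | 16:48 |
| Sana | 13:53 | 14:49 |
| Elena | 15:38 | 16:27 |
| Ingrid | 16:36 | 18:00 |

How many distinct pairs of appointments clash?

6

Two intervals overlap when each starts before the other ends.
Sorted by start: Felix, Dmitri, Sana, Elena, Kenji, Amara, Ingrid.
Dmitri starts before Felix ends → Felix and Dmitri overlap.
Sana starts after Felix ends; Felix is clear from here.
Sana starts after Dmitri ends; Dmitri is clear from here.
Elena starts after Sana ends; Sana is clear from here.
Kenji starts before Elena ends → Elena and Kenji overlap.
Amara starts before Elena ends → Elena and Amara overlap.
Ingrid starts after Elena ends.
Amara starts before Kenji ends → Kenji and Amara overlap.
Ingrid starts before Kenji ends → Kenji and Ingrid overlap.
Ingrid starts before Amara ends → Amara and Ingrid overlap.
Overlapping pairs: Amara & Elena, Amara & Ingrid, Amara & Kenji, Dmitri & Felix, Elena & Kenji, Ingrid & Kenji — 6 in total.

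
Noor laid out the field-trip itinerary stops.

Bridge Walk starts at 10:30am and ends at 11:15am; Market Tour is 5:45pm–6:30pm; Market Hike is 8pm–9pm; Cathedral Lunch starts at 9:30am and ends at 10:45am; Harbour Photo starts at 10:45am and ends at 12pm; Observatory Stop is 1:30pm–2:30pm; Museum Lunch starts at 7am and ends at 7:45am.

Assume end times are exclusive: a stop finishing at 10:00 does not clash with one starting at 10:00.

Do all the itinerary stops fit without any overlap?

Two intervals overlap when each starts before the other ends.
Sorted by start: Museum Lunch, Cathedral Lunch, Bridge Walk, Harbour Photo, Observatory Stop, Market Tour, Market Hike.
Cathedral Lunch starts after Museum Lunch ends — done with Museum Lunch.
Bridge Walk starts before Cathedral Lunch ends → Cathedral Lunch and Bridge Walk overlap.
That's a conflict, so the schedule is not conflict-free.

No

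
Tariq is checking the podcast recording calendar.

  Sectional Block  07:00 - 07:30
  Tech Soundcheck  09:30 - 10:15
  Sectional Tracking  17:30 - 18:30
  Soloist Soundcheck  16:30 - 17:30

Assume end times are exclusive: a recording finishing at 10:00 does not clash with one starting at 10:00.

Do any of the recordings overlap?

No

Sorted by start: Sectional Block, Tech Soundcheck, Soloist Soundcheck, Sectional Tracking.
Tech Soundcheck starts after Sectional Block ends; Sectional Block is clear from here.
Soloist Soundcheck starts after Tech Soundcheck ends; Tech Soundcheck is clear from here.
Sectional Tracking starts exactly when Soloist Soundcheck ends (back-to-back, no overlap).
Every pair is clear; the schedule has no overlaps.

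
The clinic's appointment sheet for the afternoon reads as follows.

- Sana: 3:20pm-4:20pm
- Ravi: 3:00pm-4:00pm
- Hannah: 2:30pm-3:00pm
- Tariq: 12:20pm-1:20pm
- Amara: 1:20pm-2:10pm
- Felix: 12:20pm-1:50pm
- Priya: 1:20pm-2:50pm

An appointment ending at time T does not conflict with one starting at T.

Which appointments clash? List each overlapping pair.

Amara & Felix, Amara & Priya, Felix & Priya, Felix & Tariq, Hannah & Priya, Ravi & Sana

Sorted by start: Felix, Tariq, Priya, Amara, Hannah, Ravi, Sana.
Tariq starts before Felix ends → Felix and Tariq overlap.
Priya starts before Felix ends → Felix and Priya overlap.
Amara starts before Felix ends → Felix and Amara overlap.
Hannah starts after Felix ends; Felix is clear from here.
Priya starts exactly when Tariq ends (back-to-back, no overlap); Tariq is clear from here.
Amara starts before Priya ends → Priya and Amara overlap.
Hannah starts before Priya ends → Priya and Hannah overlap.
Ravi starts after Priya ends; Priya is clear from here.
Hannah starts after Amara ends; Amara is clear from here.
Ravi starts exactly when Hannah ends (back-to-back, no overlap); Hannah is clear from here.
Sana starts before Ravi ends → Ravi and Sana overlap.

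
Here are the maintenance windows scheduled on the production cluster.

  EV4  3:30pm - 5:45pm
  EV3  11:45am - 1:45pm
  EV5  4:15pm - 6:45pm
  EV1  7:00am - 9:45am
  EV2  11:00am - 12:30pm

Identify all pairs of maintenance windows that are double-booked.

EV2 & EV3, EV4 & EV5

Check each pair: they overlap iff neither finishes before the other starts.
Sorted by start: EV1, EV2, EV3, EV4, EV5.
EV2 starts after EV1 ends, so nothing later overlaps EV1 either.
EV3 starts before EV2 ends → EV2 and EV3 overlap.
EV4 starts after EV2 ends, so nothing later overlaps EV2 either.
EV4 starts after EV3 ends, so nothing later overlaps EV3 either.
EV5 starts before EV4 ends → EV4 and EV5 overlap.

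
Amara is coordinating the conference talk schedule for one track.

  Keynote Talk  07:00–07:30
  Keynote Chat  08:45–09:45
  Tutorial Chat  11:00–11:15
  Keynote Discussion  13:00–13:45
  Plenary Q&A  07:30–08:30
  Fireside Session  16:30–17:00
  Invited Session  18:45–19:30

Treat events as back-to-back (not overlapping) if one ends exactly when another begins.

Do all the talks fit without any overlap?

Yes

Sorted by start: Keynote Talk, Plenary Q&A, Keynote Chat, Tutorial Chat, Keynote Discussion, Fireside Session, Invited Session.
Plenary Q&A starts exactly when Keynote Talk ends (back-to-back, no overlap) — done with Keynote Talk.
Keynote Chat starts after Plenary Q&A ends — done with Plenary Q&A.
Tutorial Chat starts after Keynote Chat ends — done with Keynote Chat.
Keynote Discussion starts after Tutorial Chat ends — done with Tutorial Chat.
Fireside Session starts after Keynote Discussion ends — done with Keynote Discussion.
Invited Session starts after Fireside Session ends.
Every pair is clear; the schedule has no overlaps.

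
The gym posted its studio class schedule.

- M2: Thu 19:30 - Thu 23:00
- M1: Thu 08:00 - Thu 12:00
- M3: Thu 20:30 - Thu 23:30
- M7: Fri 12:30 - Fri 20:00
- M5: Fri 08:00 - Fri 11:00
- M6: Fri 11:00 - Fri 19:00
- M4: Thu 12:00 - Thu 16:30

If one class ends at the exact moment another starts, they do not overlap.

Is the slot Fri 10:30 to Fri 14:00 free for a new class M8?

No — it overlaps M5, M6, M7

M1: ends Thu 12:00 at or before M8 starts Fri 10:30 → clear.
M4: ends Thu 16:30 at or before M8 starts Fri 10:30 → clear.
M2: ends Thu 23:00 at or before M8 starts Fri 10:30 → clear.
M3: ends Thu 23:30 at or before M8 starts Fri 10:30 → clear.
M5: starts Fri 08:00 before M8 ends Fri 14:00, and ends Fri 11:00 after M8 starts Fri 10:30 → overlap.
M6: starts Fri 11:00 before M8 ends Fri 14:00, and ends Fri 19:00 after M8 starts Fri 10:30 → overlap.
M7: starts Fri 12:30 before M8 ends Fri 14:00, and ends Fri 20:00 after M8 starts Fri 10:30 → overlap.
M8 overlaps M5, M6, M7.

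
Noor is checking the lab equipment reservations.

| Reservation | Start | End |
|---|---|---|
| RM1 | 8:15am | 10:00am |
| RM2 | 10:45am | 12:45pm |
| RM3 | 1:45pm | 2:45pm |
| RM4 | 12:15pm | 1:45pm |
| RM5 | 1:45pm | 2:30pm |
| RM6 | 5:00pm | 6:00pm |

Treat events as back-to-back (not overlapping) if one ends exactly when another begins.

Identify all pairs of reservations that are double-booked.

Sorted by start: RM1, RM2, RM4, RM3, RM5, RM6.
RM2 starts after RM1 ends, so RM1 has no further overlaps.
RM4 starts before RM2 ends → RM2 and RM4 overlap.
RM3 starts after RM2 ends, so RM2 has no further overlaps.
RM3 starts exactly when RM4 ends (back-to-back, no overlap), so RM4 has no further overlaps.
RM5 starts before RM3 ends → RM3 and RM5 overlap.
RM6 starts after RM3 ends.
RM6 starts after RM5 ends.

RM2 & RM4, RM3 & RM5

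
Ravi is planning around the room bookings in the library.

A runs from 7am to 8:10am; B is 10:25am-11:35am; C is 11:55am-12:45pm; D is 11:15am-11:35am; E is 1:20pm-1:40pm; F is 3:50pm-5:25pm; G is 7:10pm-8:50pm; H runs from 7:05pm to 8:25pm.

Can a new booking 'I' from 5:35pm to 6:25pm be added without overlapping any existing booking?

A: ends 8:10am at or before I starts 5:35pm → clear.
B: ends 11:35am at or before I starts 5:35pm → clear.
D: ends 11:35am at or before I starts 5:35pm → clear.
C: ends 12:45pm at or before I starts 5:35pm → clear.
E: ends 1:40pm at or before I starts 5:35pm → clear.
F: ends 5:25pm at or before I starts 5:35pm → clear.
H: starts 7:05pm at or after I ends 6:25pm → clear.
G: starts 7:10pm at or after I ends 6:25pm → clear.

Yes — the slot is free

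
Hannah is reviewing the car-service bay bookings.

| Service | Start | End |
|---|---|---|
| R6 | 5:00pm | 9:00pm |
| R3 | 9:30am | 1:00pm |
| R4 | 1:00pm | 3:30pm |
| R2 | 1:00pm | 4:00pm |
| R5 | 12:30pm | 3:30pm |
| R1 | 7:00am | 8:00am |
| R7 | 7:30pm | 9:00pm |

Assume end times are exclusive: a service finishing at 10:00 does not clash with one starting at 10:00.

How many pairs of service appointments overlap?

Sorted by start: R1, R3, R5, R2, R4, R6, R7.
R3 starts after R1 ends, so R1 has no further overlaps.
R5 starts before R3 ends → R3 and R5 overlap.
R2 starts exactly when R3 ends (back-to-back, no overlap), so R3 has no further overlaps.
R2 starts before R5 ends → R5 and R2 overlap.
R4 starts before R5 ends → R5 and R4 overlap.
R6 starts after R5 ends, so R5 has no further overlaps.
R4 starts before R2 ends → R2 and R4 overlap.
R6 starts after R2 ends, so R2 has no further overlaps.
R6 starts after R4 ends, so R4 has no further overlaps.
R7 starts before R6 ends → R6 and R7 overlap.
Overlapping pairs: R2 & R4, R2 & R5, R3 & R5, R4 & R5, R6 & R7 — 5 in total.

5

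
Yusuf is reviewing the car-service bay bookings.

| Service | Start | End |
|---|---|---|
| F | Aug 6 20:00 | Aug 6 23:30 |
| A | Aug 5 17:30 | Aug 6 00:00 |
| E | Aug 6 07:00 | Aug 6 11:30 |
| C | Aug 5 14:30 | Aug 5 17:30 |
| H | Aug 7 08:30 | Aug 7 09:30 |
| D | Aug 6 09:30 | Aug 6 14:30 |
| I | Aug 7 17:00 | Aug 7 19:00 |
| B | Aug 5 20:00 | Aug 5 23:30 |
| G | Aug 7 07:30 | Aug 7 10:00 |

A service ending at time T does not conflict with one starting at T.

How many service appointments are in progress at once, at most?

2

Walk through starts and ends in time order (an end at T is processed before a start at T):
Aug 5 14:30 start C → 1
Aug 5 17:30 end C → 0
Aug 5 17:30 start A → 1
Aug 5 20:00 start B → 2
Aug 5 23:30 end B → 1
Aug 6 00:00 end A → 0
Aug 6 07:00 start E → 1
Aug 6 09:30 start D → 2
Aug 6 11:30 end E → 1
Aug 6 14:30 end D → 0
Aug 6 20:00 start F → 1
Aug 6 23:30 end F → 0
Aug 7 07:30 start G → 1
Aug 7 08:30 start H → 2
Aug 7 09:30 end H → 1
Aug 7 10:00 end G → 0
Aug 7 17:00 start I → 1
Aug 7 19:00 end I → 0
Peak is 2, at Aug 5 20:00 (A, B).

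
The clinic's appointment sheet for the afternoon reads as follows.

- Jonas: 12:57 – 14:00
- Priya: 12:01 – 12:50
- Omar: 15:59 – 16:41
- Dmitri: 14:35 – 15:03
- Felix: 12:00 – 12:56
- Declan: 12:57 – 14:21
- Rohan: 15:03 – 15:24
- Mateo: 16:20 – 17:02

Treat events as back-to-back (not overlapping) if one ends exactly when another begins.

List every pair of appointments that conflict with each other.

Declan & Jonas, Felix & Priya, Mateo & Omar

Sorted by start: Felix, Priya, Jonas, Declan, Dmitri, Rohan, Omar, Mateo.
Priya starts before Felix ends → Felix and Priya overlap.
Jonas starts after Felix ends — done with Felix.
Jonas starts after Priya ends — done with Priya.
Declan starts before Jonas ends → Jonas and Declan overlap.
Dmitri starts after Jonas ends — done with Jonas.
Dmitri starts after Declan ends — done with Declan.
Rohan starts exactly when Dmitri ends (back-to-back, no overlap) — done with Dmitri.
Omar starts after Rohan ends — done with Rohan.
Mateo starts before Omar ends → Omar and Mateo overlap.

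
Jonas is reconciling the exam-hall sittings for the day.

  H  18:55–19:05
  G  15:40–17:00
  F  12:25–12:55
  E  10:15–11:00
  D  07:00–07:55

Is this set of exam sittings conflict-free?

Sorted by start: D, E, F, G, H.
E starts after D ends; D is clear from here.
F starts after E ends; E is clear from here.
G starts after F ends; F is clear from here.
H starts after G ends.
Every pair is clear; the schedule has no overlaps.

Yes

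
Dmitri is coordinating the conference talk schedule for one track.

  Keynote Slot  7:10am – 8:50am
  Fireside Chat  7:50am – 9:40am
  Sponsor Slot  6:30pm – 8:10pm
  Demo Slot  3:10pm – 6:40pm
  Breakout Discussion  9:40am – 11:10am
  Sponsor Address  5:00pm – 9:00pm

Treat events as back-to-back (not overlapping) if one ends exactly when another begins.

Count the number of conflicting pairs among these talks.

Sorted by start: Keynote Slot, Fireside Chat, Breakout Discussion, Demo Slot, Sponsor Address, Sponsor Slot.
Fireside Chat starts before Keynote Slot ends → Keynote Slot and Fireside Chat overlap.
Breakout Discussion starts after Keynote Slot ends; Keynote Slot is clear from here.
Breakout Discussion starts exactly when Fireside Chat ends (back-to-back, no overlap); Fireside Chat is clear from here.
Demo Slot starts after Breakout Discussion ends; Breakout Discussion is clear from here.
Sponsor Address starts before Demo Slot ends → Demo Slot and Sponsor Address overlap.
Sponsor Slot starts before Demo Slot ends → Demo Slot and Sponsor Slot overlap.
Sponsor Slot starts before Sponsor Address ends → Sponsor Address and Sponsor Slot overlap.
Overlapping pairs: Demo Slot & Sponsor Address, Demo Slot & Sponsor Slot, Fireside Chat & Keynote Slot, Sponsor Address & Sponsor Slot — 4 in total.

4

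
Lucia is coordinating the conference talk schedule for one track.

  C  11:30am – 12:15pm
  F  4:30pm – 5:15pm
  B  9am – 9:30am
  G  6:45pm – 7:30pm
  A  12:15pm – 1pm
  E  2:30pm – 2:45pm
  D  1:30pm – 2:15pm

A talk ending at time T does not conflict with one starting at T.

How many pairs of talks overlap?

0

Sorted by start: B, C, A, D, E, F, G.
C starts after B ends; B is clear from here.
A starts exactly when C ends (back-to-back, no overlap); C is clear from here.
D starts after A ends; A is clear from here.
E starts after D ends; D is clear from here.
F starts after E ends; E is clear from here.
G starts after F ends.
No pair overlaps.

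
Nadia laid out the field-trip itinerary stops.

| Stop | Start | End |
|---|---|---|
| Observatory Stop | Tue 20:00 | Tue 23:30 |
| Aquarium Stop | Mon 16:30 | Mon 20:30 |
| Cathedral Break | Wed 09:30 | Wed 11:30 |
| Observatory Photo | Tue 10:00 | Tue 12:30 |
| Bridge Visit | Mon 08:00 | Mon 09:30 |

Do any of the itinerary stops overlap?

No

Two intervals overlap when each starts before the other ends.
Sorted by start: Bridge Visit, Aquarium Stop, Observatory Photo, Observatory Stop, Cathedral Break.
Aquarium Stop starts after Bridge Visit ends; Bridge Visit is clear from here.
Observatory Photo starts after Aquarium Stop ends; Aquarium Stop is clear from here.
Observatory Stop starts after Observatory Photo ends; Observatory Photo is clear from here.
Cathedral Break starts after Observatory Stop ends.
Every pair is clear; the schedule has no overlaps.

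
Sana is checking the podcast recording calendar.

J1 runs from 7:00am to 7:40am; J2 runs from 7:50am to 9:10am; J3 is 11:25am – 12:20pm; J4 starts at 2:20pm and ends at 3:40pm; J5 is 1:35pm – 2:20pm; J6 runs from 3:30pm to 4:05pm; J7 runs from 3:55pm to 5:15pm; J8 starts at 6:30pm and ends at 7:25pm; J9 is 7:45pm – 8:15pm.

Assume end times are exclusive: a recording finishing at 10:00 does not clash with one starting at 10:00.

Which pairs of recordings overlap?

Sorted by start: J1, J2, J3, J5, J4, J6, J7, J8, J9.
J2 starts after J1 ends, so J1 has no further overlaps.
J3 starts after J2 ends, so J2 has no further overlaps.
J5 starts after J3 ends, so J3 has no further overlaps.
J4 starts exactly when J5 ends (back-to-back, no overlap), so J5 has no further overlaps.
J6 starts before J4 ends → J4 and J6 overlap.
J7 starts after J4 ends, so J4 has no further overlaps.
J7 starts before J6 ends → J6 and J7 overlap.
J8 starts after J6 ends, so J6 has no further overlaps.
J8 starts after J7 ends, so J7 has no further overlaps.
J9 starts after J8 ends.

J4 & J6, J6 & J7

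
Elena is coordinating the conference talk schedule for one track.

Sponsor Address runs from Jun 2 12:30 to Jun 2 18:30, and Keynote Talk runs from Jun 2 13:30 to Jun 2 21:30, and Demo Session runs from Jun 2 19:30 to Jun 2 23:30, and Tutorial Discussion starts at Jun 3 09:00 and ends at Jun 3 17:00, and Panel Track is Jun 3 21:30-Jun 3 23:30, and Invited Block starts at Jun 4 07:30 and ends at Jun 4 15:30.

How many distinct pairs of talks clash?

2

Sorted by start: Sponsor Address, Keynote Talk, Demo Session, Tutorial Discussion, Panel Track, Invited Block.
Keynote Talk starts before Sponsor Address ends → Sponsor Address and Keynote Talk overlap.
Demo Session starts after Sponsor Address ends, so Sponsor Address has no further overlaps.
Demo Session starts before Keynote Talk ends → Keynote Talk and Demo Session overlap.
Tutorial Discussion starts after Keynote Talk ends, so Keynote Talk has no further overlaps.
Tutorial Discussion starts after Demo Session ends, so Demo Session has no further overlaps.
Panel Track starts after Tutorial Discussion ends, so Tutorial Discussion has no further overlaps.
Invited Block starts after Panel Track ends.
Overlapping pairs: Demo Session & Keynote Talk, Keynote Talk & Sponsor Address — 2 in total.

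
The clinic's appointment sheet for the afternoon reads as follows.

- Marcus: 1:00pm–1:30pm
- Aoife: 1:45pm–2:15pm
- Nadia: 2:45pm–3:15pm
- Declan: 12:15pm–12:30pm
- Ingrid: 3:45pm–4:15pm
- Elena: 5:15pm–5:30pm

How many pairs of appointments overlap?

0

Sorted by start: Declan, Marcus, Aoife, Nadia, Ingrid, Elena.
Marcus starts after Declan ends, so nothing later overlaps Declan either.
Aoife starts after Marcus ends, so nothing later overlaps Marcus either.
Nadia starts after Aoife ends, so nothing later overlaps Aoife either.
Ingrid starts after Nadia ends, so nothing later overlaps Nadia either.
Elena starts after Ingrid ends.
No pair overlaps.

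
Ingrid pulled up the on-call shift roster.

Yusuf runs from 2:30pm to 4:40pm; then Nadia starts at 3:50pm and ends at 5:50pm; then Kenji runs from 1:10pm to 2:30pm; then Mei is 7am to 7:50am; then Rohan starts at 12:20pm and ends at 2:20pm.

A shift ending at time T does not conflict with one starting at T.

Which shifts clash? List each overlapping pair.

Kenji & Rohan, Nadia & Yusuf

Sorted by start: Mei, Rohan, Kenji, Yusuf, Nadia.
Rohan starts after Mei ends — done with Mei.
Kenji starts before Rohan ends → Rohan and Kenji overlap.
Yusuf starts after Rohan ends — done with Rohan.
Yusuf starts exactly when Kenji ends (back-to-back, no overlap) — done with Kenji.
Nadia starts before Yusuf ends → Yusuf and Nadia overlap.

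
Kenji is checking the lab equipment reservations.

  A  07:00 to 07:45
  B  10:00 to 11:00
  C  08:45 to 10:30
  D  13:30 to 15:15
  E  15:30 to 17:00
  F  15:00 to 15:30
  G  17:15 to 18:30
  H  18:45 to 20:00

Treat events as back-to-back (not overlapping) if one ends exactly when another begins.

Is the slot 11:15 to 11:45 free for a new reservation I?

Yes — the slot is free

A: ends 07:45 at or before I starts 11:15 → clear.
C: ends 10:30 at or before I starts 11:15 → clear.
B: ends 11:00 at or before I starts 11:15 → clear.
D: starts 13:30 at or after I ends 11:45 → clear.
F: starts 15:00 at or after I ends 11:45 → clear.
E: starts 15:30 at or after I ends 11:45 → clear.
G: starts 17:15 at or after I ends 11:45 → clear.
H: starts 18:45 at or after I ends 11:45 → clear.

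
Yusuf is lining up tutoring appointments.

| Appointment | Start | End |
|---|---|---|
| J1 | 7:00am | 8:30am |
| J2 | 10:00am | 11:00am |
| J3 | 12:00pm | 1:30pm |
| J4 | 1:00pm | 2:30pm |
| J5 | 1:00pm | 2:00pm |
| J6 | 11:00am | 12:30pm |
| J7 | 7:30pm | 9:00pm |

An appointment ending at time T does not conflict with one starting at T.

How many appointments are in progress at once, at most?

3

Sort all start/end points and keep a running count:
7:00am start J1 → 1
8:30am end J1 → 0
10:00am start J2 → 1
11:00am end J2 → 0
11:00am start J6 → 1
12:00pm start J3 → 2
12:30pm end J6 → 1
1:00pm start J4 → 2
1:00pm start J5 → 3
1:30pm end J3 → 2
2:00pm end J5 → 1
2:30pm end J4 → 0
7:30pm start J7 → 1
9:00pm end J7 → 0
Peak is 3, at 1:00pm (J3, J4, J5).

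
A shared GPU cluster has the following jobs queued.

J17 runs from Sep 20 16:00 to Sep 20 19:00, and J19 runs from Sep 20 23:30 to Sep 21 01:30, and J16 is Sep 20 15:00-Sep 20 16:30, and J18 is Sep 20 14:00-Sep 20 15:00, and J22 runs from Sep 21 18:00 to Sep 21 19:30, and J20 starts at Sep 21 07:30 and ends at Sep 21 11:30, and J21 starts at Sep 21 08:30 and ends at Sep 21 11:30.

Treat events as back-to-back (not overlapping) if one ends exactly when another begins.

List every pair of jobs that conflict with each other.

J16 & J17, J20 & J21

Sorted by start: J18, J16, J17, J19, J20, J21, J22.
J16 starts exactly when J18 ends (back-to-back, no overlap); J18 is clear from here.
J17 starts before J16 ends → J16 and J17 overlap.
J19 starts after J16 ends; J16 is clear from here.
J19 starts after J17 ends; J17 is clear from here.
J20 starts after J19 ends; J19 is clear from here.
J21 starts before J20 ends → J20 and J21 overlap.
J22 starts after J20 ends.
J22 starts after J21 ends.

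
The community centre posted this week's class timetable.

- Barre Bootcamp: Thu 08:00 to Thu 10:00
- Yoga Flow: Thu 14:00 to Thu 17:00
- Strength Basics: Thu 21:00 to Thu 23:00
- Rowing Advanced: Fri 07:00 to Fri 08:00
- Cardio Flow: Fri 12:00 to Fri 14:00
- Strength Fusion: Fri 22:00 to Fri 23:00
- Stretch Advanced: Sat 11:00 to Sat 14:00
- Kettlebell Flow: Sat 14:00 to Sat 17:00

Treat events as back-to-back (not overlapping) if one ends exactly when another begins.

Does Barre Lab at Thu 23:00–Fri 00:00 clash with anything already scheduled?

Barre Bootcamp: ends Thu 10:00 at or before Barre Lab starts Thu 23:00 → clear.
Yoga Flow: ends Thu 17:00 at or before Barre Lab starts Thu 23:00 → clear.
Strength Basics: ends Thu 23:00 at or before Barre Lab starts Thu 23:00 → clear.
Rowing Advanced: starts Fri 07:00 at or after Barre Lab ends Fri 00:00 → clear.
Cardio Flow: starts Fri 12:00 at or after Barre Lab ends Fri 00:00 → clear.
Strength Fusion: starts Fri 22:00 at or after Barre Lab ends Fri 00:00 → clear.
Stretch Advanced: starts Sat 11:00 at or after Barre Lab ends Fri 00:00 → clear.
Kettlebell Flow: starts Sat 14:00 at or after Barre Lab ends Fri 00:00 → clear.

No — it doesn't clash with anything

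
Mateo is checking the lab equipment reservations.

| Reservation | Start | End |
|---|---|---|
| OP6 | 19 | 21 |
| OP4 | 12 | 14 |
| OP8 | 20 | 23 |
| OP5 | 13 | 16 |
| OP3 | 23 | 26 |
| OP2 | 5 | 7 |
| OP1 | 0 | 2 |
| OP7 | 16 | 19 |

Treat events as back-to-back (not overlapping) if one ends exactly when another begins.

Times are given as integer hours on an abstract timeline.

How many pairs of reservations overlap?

Check each pair: they overlap iff neither finishes before the other starts.
Sorted by start: OP1, OP2, OP4, OP5, OP7, OP6, OP8, OP3.
OP2 starts after OP1 ends, so OP1 has no further overlaps.
OP4 starts after OP2 ends, so OP2 has no further overlaps.
OP5 starts before OP4 ends → OP4 and OP5 overlap.
OP7 starts after OP4 ends, so OP4 has no further overlaps.
OP7 starts exactly when OP5 ends (back-to-back, no overlap), so OP5 has no further overlaps.
OP6 starts exactly when OP7 ends (back-to-back, no overlap), so OP7 has no further overlaps.
OP8 starts before OP6 ends → OP6 and OP8 overlap.
OP3 starts after OP6 ends.
OP3 starts exactly when OP8 ends (back-to-back, no overlap).
Overlapping pairs: OP4 & OP5, OP6 & OP8 — 2 in total.

2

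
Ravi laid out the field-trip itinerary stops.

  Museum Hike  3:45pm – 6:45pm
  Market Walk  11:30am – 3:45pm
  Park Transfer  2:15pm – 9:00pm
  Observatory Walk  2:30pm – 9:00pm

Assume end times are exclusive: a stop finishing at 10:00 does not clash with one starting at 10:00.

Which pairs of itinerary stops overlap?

Market Walk & Observatory Walk, Market Walk & Park Transfer, Museum Hike & Observatory Walk, Museum Hike & Park Transfer, Observatory Walk & Park Transfer

Sorted by start: Market Walk, Park Transfer, Observatory Walk, Museum Hike.
Park Transfer starts before Market Walk ends → Market Walk and Park Transfer overlap.
Observatory Walk starts before Market Walk ends → Market Walk and Observatory Walk overlap.
Museum Hike starts exactly when Market Walk ends (back-to-back, no overlap).
Observatory Walk starts before Park Transfer ends → Park Transfer and Observatory Walk overlap.
Museum Hike starts before Park Transfer ends → Park Transfer and Museum Hike overlap.
Museum Hike starts before Observatory Walk ends → Observatory Walk and Museum Hike overlap.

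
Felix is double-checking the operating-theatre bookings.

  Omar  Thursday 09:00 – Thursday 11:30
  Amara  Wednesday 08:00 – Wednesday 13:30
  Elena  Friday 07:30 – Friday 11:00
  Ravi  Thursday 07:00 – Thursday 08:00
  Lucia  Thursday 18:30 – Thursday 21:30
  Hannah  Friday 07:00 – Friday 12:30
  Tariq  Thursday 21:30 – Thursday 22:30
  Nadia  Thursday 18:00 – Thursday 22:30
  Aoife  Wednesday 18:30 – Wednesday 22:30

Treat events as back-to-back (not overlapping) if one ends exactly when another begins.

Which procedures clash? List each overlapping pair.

Sorted by start: Amara, Aoife, Ravi, Omar, Nadia, Lucia, Tariq, Hannah, Elena.
Aoife starts after Amara ends, so Amara has no further overlaps.
Ravi starts after Aoife ends, so Aoife has no further overlaps.
Omar starts after Ravi ends, so Ravi has no further overlaps.
Nadia starts after Omar ends, so Omar has no further overlaps.
Lucia starts before Nadia ends → Nadia and Lucia overlap.
Tariq starts before Nadia ends → Nadia and Tariq overlap.
Hannah starts after Nadia ends, so Nadia has no further overlaps.
Tariq starts exactly when Lucia ends (back-to-back, no overlap), so Lucia has no further overlaps.
Hannah starts after Tariq ends, so Tariq has no further overlaps.
Elena starts before Hannah ends → Hannah and Elena overlap.

Elena & Hannah, Lucia & Nadia, Nadia & Tariq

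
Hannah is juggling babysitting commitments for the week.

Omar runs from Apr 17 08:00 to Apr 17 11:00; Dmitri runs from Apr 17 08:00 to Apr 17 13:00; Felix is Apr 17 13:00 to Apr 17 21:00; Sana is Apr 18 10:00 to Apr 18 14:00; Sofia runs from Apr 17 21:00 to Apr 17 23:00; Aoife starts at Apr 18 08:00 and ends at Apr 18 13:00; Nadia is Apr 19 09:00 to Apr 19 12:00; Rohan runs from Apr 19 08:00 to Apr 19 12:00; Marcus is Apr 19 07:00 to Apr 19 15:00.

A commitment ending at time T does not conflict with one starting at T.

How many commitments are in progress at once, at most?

Walk through starts and ends in time order (an end at T is processed before a start at T):
Apr 17 08:00 start Dmitri → 1
Apr 17 08:00 start Omar → 2
Apr 17 11:00 end Omar → 1
Apr 17 13:00 end Dmitri → 0
Apr 17 13:00 start Felix → 1
Apr 17 21:00 end Felix → 0
Apr 17 21:00 start Sofia → 1
Apr 17 23:00 end Sofia → 0
Apr 18 08:00 start Aoife → 1
Apr 18 10:00 start Sana → 2
Apr 18 13:00 end Aoife → 1
Apr 18 14:00 end Sana → 0
Apr 19 07:00 start Marcus → 1
Apr 19 08:00 start Rohan → 2
Apr 19 09:00 start Nadia → 3
Apr 19 12:00 end Nadia → 2
Apr 19 12:00 end Rohan → 1
Apr 19 15:00 end Marcus → 0
Peak is 3, at Apr 19 09:00 (Marcus, Nadia, Rohan).

3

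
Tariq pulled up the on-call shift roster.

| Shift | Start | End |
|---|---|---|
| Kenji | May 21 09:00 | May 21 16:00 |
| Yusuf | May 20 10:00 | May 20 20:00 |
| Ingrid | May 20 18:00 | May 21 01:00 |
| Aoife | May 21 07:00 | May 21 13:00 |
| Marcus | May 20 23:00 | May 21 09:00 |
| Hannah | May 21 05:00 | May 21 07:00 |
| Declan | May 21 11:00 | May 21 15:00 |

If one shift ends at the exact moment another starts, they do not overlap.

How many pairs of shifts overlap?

7

Check each pair: they overlap iff neither finishes before the other starts.
Sorted by start: Yusuf, Ingrid, Marcus, Hannah, Aoife, Kenji, Declan.
Ingrid starts before Yusuf ends → Yusuf and Ingrid overlap.
Marcus starts after Yusuf ends, so Yusuf has no further overlaps.
Marcus starts before Ingrid ends → Ingrid and Marcus overlap.
Hannah starts after Ingrid ends, so Ingrid has no further overlaps.
Hannah starts before Marcus ends → Marcus and Hannah overlap.
Aoife starts before Marcus ends → Marcus and Aoife overlap.
Kenji starts exactly when Marcus ends (back-to-back, no overlap), so Marcus has no further overlaps.
Aoife starts exactly when Hannah ends (back-to-back, no overlap), so Hannah has no further overlaps.
Kenji starts before Aoife ends → Aoife and Kenji overlap.
Declan starts before Aoife ends → Aoife and Declan overlap.
Declan starts before Kenji ends → Kenji and Declan overlap.
Overlapping pairs: Aoife & Declan, Aoife & Kenji, Aoife & Marcus, Declan & Kenji, Hannah & Marcus, Ingrid & Marcus, Ingrid & Yusuf — 7 in total.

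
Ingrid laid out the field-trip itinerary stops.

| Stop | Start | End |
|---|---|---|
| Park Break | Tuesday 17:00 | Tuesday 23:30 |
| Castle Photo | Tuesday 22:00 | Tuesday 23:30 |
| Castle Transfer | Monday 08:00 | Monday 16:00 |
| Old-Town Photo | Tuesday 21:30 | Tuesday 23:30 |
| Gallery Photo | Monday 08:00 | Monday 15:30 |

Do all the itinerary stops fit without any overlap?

No

Sorted by start: Gallery Photo, Castle Transfer, Park Break, Old-Town Photo, Castle Photo.
Castle Transfer starts before Gallery Photo ends → Gallery Photo and Castle Transfer overlap.
That's a conflict, so the schedule is not conflict-free.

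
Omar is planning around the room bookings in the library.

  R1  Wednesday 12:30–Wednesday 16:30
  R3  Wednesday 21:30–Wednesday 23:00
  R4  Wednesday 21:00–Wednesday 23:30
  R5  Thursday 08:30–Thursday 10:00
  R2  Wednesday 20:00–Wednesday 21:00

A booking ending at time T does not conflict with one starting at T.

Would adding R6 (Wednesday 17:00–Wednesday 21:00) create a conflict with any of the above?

R1: ends Wednesday 16:30 at or before R6 starts Wednesday 17:00 → clear.
R2: starts Wednesday 20:00 before R6 ends Wednesday 21:00, and ends Wednesday 21:00 after R6 starts Wednesday 17:00 → overlap.
R4: starts Wednesday 21:00 at or after R6 ends Wednesday 21:00 → clear.
R3: starts Wednesday 21:30 at or after R6 ends Wednesday 21:00 → clear.
R5: starts Thursday 08:30 at or after R6 ends Wednesday 21:00 → clear.
R6 overlaps R2.

Yes — it overlaps R2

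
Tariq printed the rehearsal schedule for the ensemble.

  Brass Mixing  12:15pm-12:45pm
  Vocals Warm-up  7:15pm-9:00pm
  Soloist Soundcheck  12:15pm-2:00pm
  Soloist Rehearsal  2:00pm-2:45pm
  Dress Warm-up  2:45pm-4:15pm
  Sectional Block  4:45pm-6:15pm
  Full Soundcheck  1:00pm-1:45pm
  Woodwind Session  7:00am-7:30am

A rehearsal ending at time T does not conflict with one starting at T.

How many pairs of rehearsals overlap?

2

Check each pair: they overlap iff neither finishes before the other starts.
Sorted by start: Woodwind Session, Soloist Soundcheck, Brass Mixing, Full Soundcheck, Soloist Rehearsal, Dress Warm-up, Sectional Block, Vocals Warm-up.
Soloist Soundcheck starts after Woodwind Session ends, so Woodwind Session has no further overlaps.
Brass Mixing starts before Soloist Soundcheck ends → Soloist Soundcheck and Brass Mixing overlap.
Full Soundcheck starts before Soloist Soundcheck ends → Soloist Soundcheck and Full Soundcheck overlap.
Soloist Rehearsal starts exactly when Soloist Soundcheck ends (back-to-back, no overlap), so Soloist Soundcheck has no further overlaps.
Full Soundcheck starts after Brass Mixing ends, so Brass Mixing has no further overlaps.
Soloist Rehearsal starts after Full Soundcheck ends, so Full Soundcheck has no further overlaps.
Dress Warm-up starts exactly when Soloist Rehearsal ends (back-to-back, no overlap), so Soloist Rehearsal has no further overlaps.
Sectional Block starts after Dress Warm-up ends, so Dress Warm-up has no further overlaps.
Vocals Warm-up starts after Sectional Block ends.
Overlapping pairs: Brass Mixing & Soloist Soundcheck, Full Soundcheck & Soloist Soundcheck — 2 in total.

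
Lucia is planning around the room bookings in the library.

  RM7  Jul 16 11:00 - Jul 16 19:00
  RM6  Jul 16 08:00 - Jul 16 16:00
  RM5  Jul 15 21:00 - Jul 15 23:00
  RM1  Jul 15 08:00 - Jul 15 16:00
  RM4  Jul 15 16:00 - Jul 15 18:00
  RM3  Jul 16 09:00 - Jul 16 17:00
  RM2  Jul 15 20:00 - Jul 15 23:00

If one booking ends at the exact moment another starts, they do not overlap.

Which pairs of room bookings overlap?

Sorted by start: RM1, RM4, RM2, RM5, RM6, RM3, RM7.
RM4 starts exactly when RM1 ends (back-to-back, no overlap), so RM1 has no further overlaps.
RM2 starts after RM4 ends, so RM4 has no further overlaps.
RM5 starts before RM2 ends → RM2 and RM5 overlap.
RM6 starts after RM2 ends, so RM2 has no further overlaps.
RM6 starts after RM5 ends, so RM5 has no further overlaps.
RM3 starts before RM6 ends → RM6 and RM3 overlap.
RM7 starts before RM6 ends → RM6 and RM7 overlap.
RM7 starts before RM3 ends → RM3 and RM7 overlap.

RM2 & RM5, RM3 & RM6, RM3 & RM7, RM6 & RM7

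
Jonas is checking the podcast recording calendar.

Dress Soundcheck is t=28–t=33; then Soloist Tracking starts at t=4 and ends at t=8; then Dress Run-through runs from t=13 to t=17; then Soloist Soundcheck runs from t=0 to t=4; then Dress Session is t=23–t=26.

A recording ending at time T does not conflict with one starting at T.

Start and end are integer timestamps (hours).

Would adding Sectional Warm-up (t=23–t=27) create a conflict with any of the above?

Yes — it overlaps Dress Session

Soloist Soundcheck: ends t=4 at or before Sectional Warm-up starts t=23 → clear.
Soloist Tracking: ends t=8 at or before Sectional Warm-up starts t=23 → clear.
Dress Run-through: ends t=17 at or before Sectional Warm-up starts t=23 → clear.
Dress Session: starts t=23 before Sectional Warm-up ends t=27, and ends t=26 after Sectional Warm-up starts t=23 → overlap.
Dress Soundcheck: starts t=28 at or after Sectional Warm-up ends t=27 → clear.
Sectional Warm-up overlaps Dress Session.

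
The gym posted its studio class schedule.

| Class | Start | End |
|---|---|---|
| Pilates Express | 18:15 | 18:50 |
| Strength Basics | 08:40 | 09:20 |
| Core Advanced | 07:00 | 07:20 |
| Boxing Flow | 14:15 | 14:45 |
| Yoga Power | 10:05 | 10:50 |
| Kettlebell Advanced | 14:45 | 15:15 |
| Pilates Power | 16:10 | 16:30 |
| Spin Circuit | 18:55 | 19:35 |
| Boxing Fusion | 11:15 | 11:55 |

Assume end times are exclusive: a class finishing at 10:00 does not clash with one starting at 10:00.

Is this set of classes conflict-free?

Yes

Sorted by start: Core Advanced, Strength Basics, Yoga Power, Boxing Fusion, Boxing Flow, Kettlebell Advanced, Pilates Power, Pilates Express, Spin Circuit.
Strength Basics starts after Core Advanced ends; Core Advanced is clear from here.
Yoga Power starts after Strength Basics ends; Strength Basics is clear from here.
Boxing Fusion starts after Yoga Power ends; Yoga Power is clear from here.
Boxing Flow starts after Boxing Fusion ends; Boxing Fusion is clear from here.
Kettlebell Advanced starts exactly when Boxing Flow ends (back-to-back, no overlap); Boxing Flow is clear from here.
Pilates Power starts after Kettlebell Advanced ends; Kettlebell Advanced is clear from here.
Pilates Express starts after Pilates Power ends; Pilates Power is clear from here.
Spin Circuit starts after Pilates Express ends.
Every pair is clear; the schedule has no overlaps.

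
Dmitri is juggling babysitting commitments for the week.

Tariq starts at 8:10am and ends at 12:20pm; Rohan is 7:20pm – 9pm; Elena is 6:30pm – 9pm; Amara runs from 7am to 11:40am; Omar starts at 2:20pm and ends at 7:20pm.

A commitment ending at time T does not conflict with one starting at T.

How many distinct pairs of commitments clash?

Sorted by start: Amara, Tariq, Omar, Elena, Rohan.
Tariq starts before Amara ends → Amara and Tariq overlap.
Omar starts after Amara ends, so nothing later overlaps Amara either.
Omar starts after Tariq ends, so nothing later overlaps Tariq either.
Elena starts before Omar ends → Omar and Elena overlap.
Rohan starts exactly when Omar ends (back-to-back, no overlap).
Rohan starts before Elena ends → Elena and Rohan overlap.
Overlapping pairs: Amara & Tariq, Elena & Omar, Elena & Rohan — 3 in total.

3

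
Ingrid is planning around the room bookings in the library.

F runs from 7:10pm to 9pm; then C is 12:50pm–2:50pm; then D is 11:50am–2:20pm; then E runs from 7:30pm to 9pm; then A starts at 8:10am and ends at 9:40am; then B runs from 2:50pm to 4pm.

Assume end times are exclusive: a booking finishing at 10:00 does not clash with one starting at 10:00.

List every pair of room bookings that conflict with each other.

C & D, E & F

Sorted by start: A, D, C, B, F, E.
D starts after A ends; A is clear from here.
C starts before D ends → D and C overlap.
B starts after D ends; D is clear from here.
B starts exactly when C ends (back-to-back, no overlap); C is clear from here.
F starts after B ends; B is clear from here.
E starts before F ends → F and E overlap.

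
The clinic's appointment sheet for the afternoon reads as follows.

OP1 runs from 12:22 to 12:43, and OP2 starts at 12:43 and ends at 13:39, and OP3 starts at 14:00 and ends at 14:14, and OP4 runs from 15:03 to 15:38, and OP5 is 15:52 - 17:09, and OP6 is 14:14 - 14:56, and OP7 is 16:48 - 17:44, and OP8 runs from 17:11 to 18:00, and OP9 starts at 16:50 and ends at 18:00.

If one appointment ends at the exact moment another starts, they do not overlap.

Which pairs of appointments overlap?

OP5 & OP7, OP5 & OP9, OP7 & OP8, OP7 & OP9, OP8 & OP9

Sorted by start: OP1, OP2, OP3, OP6, OP4, OP5, OP7, OP9, OP8.
OP2 starts exactly when OP1 ends (back-to-back, no overlap), so nothing later overlaps OP1 either.
OP3 starts after OP2 ends, so nothing later overlaps OP2 either.
OP6 starts exactly when OP3 ends (back-to-back, no overlap), so nothing later overlaps OP3 either.
OP4 starts after OP6 ends, so nothing later overlaps OP6 either.
OP5 starts after OP4 ends, so nothing later overlaps OP4 either.
OP7 starts before OP5 ends → OP5 and OP7 overlap.
OP9 starts before OP5 ends → OP5 and OP9 overlap.
OP8 starts after OP5 ends.
OP9 starts before OP7 ends → OP7 and OP9 overlap.
OP8 starts before OP7 ends → OP7 and OP8 overlap.
OP8 starts before OP9 ends → OP9 and OP8 overlap.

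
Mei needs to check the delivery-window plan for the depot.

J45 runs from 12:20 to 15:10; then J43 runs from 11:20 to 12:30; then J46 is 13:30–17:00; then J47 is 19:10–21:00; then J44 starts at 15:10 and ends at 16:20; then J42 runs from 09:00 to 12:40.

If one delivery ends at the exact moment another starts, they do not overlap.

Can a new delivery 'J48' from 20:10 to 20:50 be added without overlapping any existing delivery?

J42: ends 12:40 at or before J48 starts 20:10 → clear.
J43: ends 12:30 at or before J48 starts 20:10 → clear.
J45: ends 15:10 at or before J48 starts 20:10 → clear.
J46: ends 17:00 at or before J48 starts 20:10 → clear.
J44: ends 16:20 at or before J48 starts 20:10 → clear.
J47: starts 19:10 before J48 ends 20:50, and ends 21:00 after J48 starts 20:10 → overlap.
J48 overlaps J47.

No — it overlaps J47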